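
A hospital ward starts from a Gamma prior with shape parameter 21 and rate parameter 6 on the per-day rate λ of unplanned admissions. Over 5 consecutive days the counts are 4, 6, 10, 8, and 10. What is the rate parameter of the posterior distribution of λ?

Total count: 4 + 6 + 10 + 8 + 10 = 38.
Total exposure: 5 days.
Conjugate update: add total count to the shape and total exposure to the rate, giving Gamma(59, 11).

11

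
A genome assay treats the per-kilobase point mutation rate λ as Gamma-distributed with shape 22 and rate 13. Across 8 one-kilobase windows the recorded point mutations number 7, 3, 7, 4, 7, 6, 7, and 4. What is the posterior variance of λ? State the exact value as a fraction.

67/441

Total count: 7 + 3 + 7 + 4 + 7 + 6 + 7 + 4 = 45.
Total exposure: 8 kilobases.
Posterior: α' = 22 + 45 = 67, β' = 13 + 8 = 21.
Posterior variance = α'/β'² = 67/441.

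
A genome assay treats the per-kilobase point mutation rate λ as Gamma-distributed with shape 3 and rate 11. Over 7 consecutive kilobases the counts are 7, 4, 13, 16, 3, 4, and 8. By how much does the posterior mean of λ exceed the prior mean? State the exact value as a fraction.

292/99

Total count: 7 + 4 + 13 + 16 + 3 + 4 + 8 = 55.
Total exposure: 7 kilobases.
Gamma(α, β) with Poisson data over total exposure Σt gives posterior Gamma(α+Σx, β+Σt) = Gamma(58, 18).
Posterior mean = 58/18 = 29/9; prior mean = 3/11 = 3/11. Difference = 29/9 − 3/11 = 292/99.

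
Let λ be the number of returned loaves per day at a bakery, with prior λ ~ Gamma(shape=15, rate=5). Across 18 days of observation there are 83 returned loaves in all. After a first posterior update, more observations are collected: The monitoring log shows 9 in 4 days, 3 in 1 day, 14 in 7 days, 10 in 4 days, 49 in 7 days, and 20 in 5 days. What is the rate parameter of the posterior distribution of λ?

Total count 83 over total exposure 18 days.
After the first batch: Gamma(15 + 83, 5 + 18) = Gamma(98, 23).
Total count: 9 + 3 + 14 + 10 + 49 + 20 = 105.
Total exposure: 4 + 1 + 7 + 4 + 7 + 5 = 28 days.
After the second batch: Gamma(98 + 105, 23 + 28) = Gamma(203, 51).

51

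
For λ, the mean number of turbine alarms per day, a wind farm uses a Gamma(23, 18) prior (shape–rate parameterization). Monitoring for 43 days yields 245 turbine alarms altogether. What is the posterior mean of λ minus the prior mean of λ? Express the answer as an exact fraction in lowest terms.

3421/1098

Total count 245 over total exposure 43 days.
By Gamma–Poisson conjugacy, the posterior is Gamma(α + Σx, β + Σt) = Gamma(23 + 245, 18 + 43) = Gamma(268, 61).
Posterior mean = 268/61 = 268/61; prior mean = 23/18 = 23/18. Difference = 268/61 − 23/18 = 3421/1098.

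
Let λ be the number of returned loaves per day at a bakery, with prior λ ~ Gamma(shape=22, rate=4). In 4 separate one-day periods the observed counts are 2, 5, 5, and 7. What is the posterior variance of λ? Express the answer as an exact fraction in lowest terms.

Total count: 2 + 5 + 5 + 7 = 19.
Total exposure: 4 days.
Gamma(α, β) with Poisson data over total exposure Σt gives posterior Gamma(α+Σx, β+Σt) = Gamma(41, 8).
Posterior variance = α'/β'² = 41/64.

41/64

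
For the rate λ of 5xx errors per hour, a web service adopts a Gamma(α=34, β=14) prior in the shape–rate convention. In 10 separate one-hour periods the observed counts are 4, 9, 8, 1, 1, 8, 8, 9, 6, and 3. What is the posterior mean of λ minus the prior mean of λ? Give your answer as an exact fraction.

229/168

Total count: 4 + 9 + 8 + 1 + 1 + 8 + 8 + 9 + 6 + 3 = 57.
Total exposure: 10 hours.
By Gamma–Poisson conjugacy, the posterior is Gamma(α + Σx, β + Σt) = Gamma(34 + 57, 14 + 10) = Gamma(91, 24).
Posterior mean = 91/24 = 91/24; prior mean = 34/14 = 17/7. Difference = 91/24 − 17/7 = 229/168.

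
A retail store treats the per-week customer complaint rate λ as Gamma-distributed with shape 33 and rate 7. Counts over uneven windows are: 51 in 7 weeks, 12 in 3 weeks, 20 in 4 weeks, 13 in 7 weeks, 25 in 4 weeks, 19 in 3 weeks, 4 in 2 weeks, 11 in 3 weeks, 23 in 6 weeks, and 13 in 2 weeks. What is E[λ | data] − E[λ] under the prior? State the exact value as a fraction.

-1/21

Total count: 51 + 12 + 20 + 13 + 25 + 19 + 4 + 11 + 23 + 13 = 191.
Total exposure: 7 + 3 + 4 + 7 + 4 + 3 + 2 + 3 + 6 + 2 = 41 weeks.
By Gamma–Poisson conjugacy, the posterior is Gamma(α + Σx, β + Σt) = Gamma(33 + 191, 7 + 41) = Gamma(224, 48).
Posterior mean = 224/48 = 14/3; prior mean = 33/7 = 33/7. Difference = 14/3 − 33/7 = -1/21.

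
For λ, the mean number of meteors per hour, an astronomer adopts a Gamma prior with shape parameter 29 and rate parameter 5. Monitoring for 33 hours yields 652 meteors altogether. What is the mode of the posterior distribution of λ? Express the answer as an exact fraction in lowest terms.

340/19

Total count 652 over total exposure 33 hours.
Conjugate update: add total count to the shape and total exposure to the rate, giving Gamma(681, 38).
Posterior mode = (α'−1)/β' = 680/38 = 340/19.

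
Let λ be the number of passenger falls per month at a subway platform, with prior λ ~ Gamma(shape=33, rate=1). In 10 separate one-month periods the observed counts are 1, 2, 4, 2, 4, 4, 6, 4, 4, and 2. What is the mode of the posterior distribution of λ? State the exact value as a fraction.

65/11

Total count: 1 + 2 + 4 + 2 + 4 + 4 + 6 + 4 + 4 + 2 = 33.
Total exposure: 10 months.
Posterior: α' = 33 + 33 = 66, β' = 1 + 10 = 11.
Posterior mode = (α'−1)/β' = 65/11.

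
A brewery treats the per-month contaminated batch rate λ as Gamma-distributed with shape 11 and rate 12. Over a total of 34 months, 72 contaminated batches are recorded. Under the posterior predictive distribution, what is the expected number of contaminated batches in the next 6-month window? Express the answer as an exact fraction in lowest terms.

Total count 72 over total exposure 34 months.
Gamma(α, β) with Poisson data over total exposure Σt gives posterior Gamma(α+Σx, β+Σt) = Gamma(83, 46).
Predictive mean over a 6-month window = T·E[λ|data] = 6·83/46 = 249/23.

249/23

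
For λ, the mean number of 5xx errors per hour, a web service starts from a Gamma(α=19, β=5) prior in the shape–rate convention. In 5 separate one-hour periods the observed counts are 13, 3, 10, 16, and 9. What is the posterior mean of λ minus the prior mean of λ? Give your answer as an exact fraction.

16/5

Total count: 13 + 3 + 10 + 16 + 9 = 51.
Total exposure: 5 hours.
Gamma(α, β) with Poisson data over total exposure Σt gives posterior Gamma(α+Σx, β+Σt) = Gamma(70, 10).
Posterior mean = 70/10 = 7; prior mean = 19/5 = 19/5. Difference = 7 − 19/5 = 16/5.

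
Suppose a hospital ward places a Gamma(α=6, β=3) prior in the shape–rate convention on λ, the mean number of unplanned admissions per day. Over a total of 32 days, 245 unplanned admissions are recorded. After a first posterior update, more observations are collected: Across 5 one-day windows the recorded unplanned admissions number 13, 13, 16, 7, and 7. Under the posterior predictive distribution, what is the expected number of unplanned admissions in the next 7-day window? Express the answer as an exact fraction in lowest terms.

Total count 245 over total exposure 32 days.
After the first batch: Gamma(6 + 245, 3 + 32) = Gamma(251, 35).
Total count: 13 + 13 + 16 + 7 + 7 = 56.
Total exposure: 5 days.
After the second batch: Gamma(251 + 56, 35 + 5) = Gamma(307, 40).
Predictive mean over a 7-day window = T·E[λ|data] = 7·307/40 = 2149/40.

2149/40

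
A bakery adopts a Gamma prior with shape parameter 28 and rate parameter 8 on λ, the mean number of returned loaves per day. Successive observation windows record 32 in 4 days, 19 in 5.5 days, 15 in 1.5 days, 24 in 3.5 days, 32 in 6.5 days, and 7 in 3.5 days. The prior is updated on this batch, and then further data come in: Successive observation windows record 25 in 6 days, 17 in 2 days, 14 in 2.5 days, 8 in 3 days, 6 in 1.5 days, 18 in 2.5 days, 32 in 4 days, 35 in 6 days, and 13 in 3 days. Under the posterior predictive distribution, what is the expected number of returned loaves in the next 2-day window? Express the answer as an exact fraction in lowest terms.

650/63

Total count: 32 + 19 + 15 + 24 + 32 + 7 = 129.
Total exposure: 4 + 5.5 + 1.5 + 3.5 + 6.5 + 3.5 = 24.5 days.
After the first batch: Gamma(28 + 129, 8 + 24.5) = Gamma(157, 65/2).
Total count: 25 + 17 + 14 + 8 + 6 + 18 + 32 + 35 + 13 = 168.
Total exposure: 6 + 2 + 2.5 + 3 + 1.5 + 2.5 + 4 + 6 + 3 = 30.5 days.
After the second batch: Gamma(157 + 168, 65/2 + 30.5) = Gamma(325, 63).
Predictive mean over a 2-day window = T·E[λ|data] = 2·325/63 = 650/63.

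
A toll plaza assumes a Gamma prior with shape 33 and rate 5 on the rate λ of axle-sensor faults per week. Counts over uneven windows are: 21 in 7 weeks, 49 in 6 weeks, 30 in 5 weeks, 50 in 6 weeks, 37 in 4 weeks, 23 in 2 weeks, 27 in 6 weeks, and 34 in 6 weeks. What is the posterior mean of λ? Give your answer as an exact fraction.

Total count: 21 + 49 + 30 + 50 + 37 + 23 + 27 + 34 = 271.
Total exposure: 7 + 6 + 5 + 6 + 4 + 2 + 6 + 6 = 42 weeks.
Gamma(α, β) with Poisson data over total exposure Σt gives posterior Gamma(α+Σx, β+Σt) = Gamma(304, 47).
Posterior mean = α'/β' = 304/47.

304/47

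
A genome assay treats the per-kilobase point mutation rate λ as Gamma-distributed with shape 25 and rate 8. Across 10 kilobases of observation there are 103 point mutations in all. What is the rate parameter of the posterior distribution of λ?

18

Total count 103 over total exposure 10 kilobases.
Posterior: α' = 25 + 103 = 128, β' = 8 + 10 = 18.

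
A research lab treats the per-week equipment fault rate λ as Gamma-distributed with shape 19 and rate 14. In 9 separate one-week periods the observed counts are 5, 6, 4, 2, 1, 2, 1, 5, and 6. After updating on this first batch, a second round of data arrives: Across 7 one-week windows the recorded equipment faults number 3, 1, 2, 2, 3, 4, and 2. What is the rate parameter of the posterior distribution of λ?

Total count: 5 + 6 + 4 + 2 + 1 + 2 + 1 + 5 + 6 = 32.
Total exposure: 9 weeks.
After the first batch: Gamma(19 + 32, 14 + 9) = Gamma(51, 23).
Total count: 3 + 1 + 2 + 2 + 3 + 4 + 2 = 17.
Total exposure: 7 weeks.
After the second batch: Gamma(51 + 17, 23 + 7) = Gamma(68, 30).

30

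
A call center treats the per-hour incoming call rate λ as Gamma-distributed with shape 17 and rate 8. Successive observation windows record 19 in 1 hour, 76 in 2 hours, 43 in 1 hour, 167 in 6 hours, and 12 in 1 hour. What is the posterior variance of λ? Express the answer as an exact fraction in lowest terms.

334/361

Total count: 19 + 76 + 43 + 167 + 12 = 317.
Total exposure: 1 + 2 + 1 + 6 + 1 = 11 hours.
Gamma(α, β) with Poisson data over total exposure Σt gives posterior Gamma(α+Σx, β+Σt) = Gamma(334, 19).
Posterior variance = α'/β'² = 334/361.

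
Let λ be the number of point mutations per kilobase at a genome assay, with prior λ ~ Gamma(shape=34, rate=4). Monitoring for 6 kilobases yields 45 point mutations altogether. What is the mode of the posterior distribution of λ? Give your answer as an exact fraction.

39/5

Total count 45 over total exposure 6 kilobases.
The Gamma prior is conjugate for the Poisson rate, so λ | data ~ Gamma(34+45, 4+6) = Gamma(79, 10).
Posterior mode = (α'−1)/β' = 78/10 = 39/5.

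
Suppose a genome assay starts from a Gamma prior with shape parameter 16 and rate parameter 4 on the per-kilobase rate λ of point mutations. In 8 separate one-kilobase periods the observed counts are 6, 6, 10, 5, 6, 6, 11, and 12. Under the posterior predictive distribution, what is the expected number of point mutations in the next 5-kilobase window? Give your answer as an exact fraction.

Total count: 6 + 6 + 10 + 5 + 6 + 6 + 11 + 12 = 62.
Total exposure: 8 kilobases.
Posterior: α' = 16 + 62 = 78, β' = 4 + 8 = 12.
Predictive mean over a 5-kilobase window = T·E[λ|data] = 5·78/12 = 65/2.

65/2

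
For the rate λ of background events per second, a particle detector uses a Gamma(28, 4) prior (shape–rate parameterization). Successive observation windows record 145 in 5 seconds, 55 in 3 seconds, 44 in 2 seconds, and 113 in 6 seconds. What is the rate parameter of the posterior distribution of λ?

Total count: 145 + 55 + 44 + 113 = 357.
Total exposure: 5 + 3 + 2 + 6 = 16 seconds.
The Gamma prior is conjugate for the Poisson rate, so λ | data ~ Gamma(28+357, 4+16) = Gamma(385, 20).

20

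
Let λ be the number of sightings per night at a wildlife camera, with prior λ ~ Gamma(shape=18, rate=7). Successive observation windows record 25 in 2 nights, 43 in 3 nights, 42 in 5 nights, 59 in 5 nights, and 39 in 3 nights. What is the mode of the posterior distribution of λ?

Total count: 25 + 43 + 42 + 59 + 39 = 208.
Total exposure: 2 + 3 + 5 + 5 + 3 = 18 nights.
By Gamma–Poisson conjugacy, the posterior is Gamma(α + Σx, β + Σt) = Gamma(18 + 208, 7 + 18) = Gamma(226, 25).
Posterior mode = (α'−1)/β' = 225/25 = 9.

9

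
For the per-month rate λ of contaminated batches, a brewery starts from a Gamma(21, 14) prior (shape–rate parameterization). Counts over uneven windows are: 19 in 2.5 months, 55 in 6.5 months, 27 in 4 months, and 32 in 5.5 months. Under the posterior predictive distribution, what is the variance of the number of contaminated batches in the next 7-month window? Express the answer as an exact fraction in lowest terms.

Total count: 19 + 55 + 27 + 32 = 133.
Total exposure: 2.5 + 6.5 + 4 + 5.5 = 18.5 months.
By Gamma–Poisson conjugacy, the posterior is Gamma(α + Σx, β + Σt) = Gamma(21 + 133, 14 + 18.5) = Gamma(154, 65/2).
The posterior predictive for a window of length T is Negative Binomial with variance T·α'·(β'+T)/β'² = 7·154·(79/2)/(4225/4) = 170324/4225.

170324/4225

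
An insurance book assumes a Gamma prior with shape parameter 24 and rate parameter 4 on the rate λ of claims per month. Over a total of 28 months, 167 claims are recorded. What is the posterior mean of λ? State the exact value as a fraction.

Total count 167 over total exposure 28 months.
The Gamma prior is conjugate for the Poisson rate, so λ | data ~ Gamma(24+167, 4+28) = Gamma(191, 32).
Posterior mean = α'/β' = 191/32.

191/32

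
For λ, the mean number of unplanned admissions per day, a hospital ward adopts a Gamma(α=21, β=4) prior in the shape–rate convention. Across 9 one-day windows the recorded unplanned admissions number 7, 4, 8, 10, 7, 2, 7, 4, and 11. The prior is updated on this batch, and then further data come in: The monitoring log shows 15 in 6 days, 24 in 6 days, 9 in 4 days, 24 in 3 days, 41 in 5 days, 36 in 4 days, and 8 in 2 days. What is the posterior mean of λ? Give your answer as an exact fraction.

Total count: 7 + 4 + 8 + 10 + 7 + 2 + 7 + 4 + 11 = 60.
Total exposure: 9 days.
After the first batch: Gamma(21 + 60, 4 + 9) = Gamma(81, 13).
Total count: 15 + 24 + 9 + 24 + 41 + 36 + 8 = 157.
Total exposure: 6 + 6 + 4 + 3 + 5 + 4 + 2 = 30 days.
After the second batch: Gamma(81 + 157, 13 + 30) = Gamma(238, 43).
Posterior mean = α'/β' = 238/43.

238/43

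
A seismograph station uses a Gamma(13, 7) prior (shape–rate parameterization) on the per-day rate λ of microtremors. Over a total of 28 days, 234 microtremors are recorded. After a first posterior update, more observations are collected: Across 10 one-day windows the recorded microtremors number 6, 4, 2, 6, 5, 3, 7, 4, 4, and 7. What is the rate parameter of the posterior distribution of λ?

Total count 234 over total exposure 28 days.
After the first batch: Gamma(13 + 234, 7 + 28) = Gamma(247, 35).
Total count: 6 + 4 + 2 + 6 + 5 + 3 + 7 + 4 + 4 + 7 = 48.
Total exposure: 10 days.
After the second batch: Gamma(247 + 48, 35 + 10) = Gamma(295, 45).

45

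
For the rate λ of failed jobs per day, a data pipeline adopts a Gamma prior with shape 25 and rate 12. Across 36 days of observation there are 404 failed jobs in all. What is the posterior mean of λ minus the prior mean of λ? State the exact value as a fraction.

329/48

Total count 404 over total exposure 36 days.
Posterior: α' = 25 + 404 = 429, β' = 12 + 36 = 48.
Posterior mean = 429/48 = 143/16; prior mean = 25/12 = 25/12. Difference = 143/16 − 25/12 = 329/48.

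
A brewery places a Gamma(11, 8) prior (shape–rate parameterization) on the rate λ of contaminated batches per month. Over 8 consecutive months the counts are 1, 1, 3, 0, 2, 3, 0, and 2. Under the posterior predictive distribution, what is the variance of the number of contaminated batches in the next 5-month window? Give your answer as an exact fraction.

Total count: 1 + 1 + 3 + 0 + 2 + 3 + 0 + 2 = 12.
Total exposure: 8 months.
Posterior: α' = 11 + 12 = 23, β' = 8 + 8 = 16.
The posterior predictive for a window of length T is Negative Binomial with variance T·α'·(β'+T)/β'² = 5·23·21/256 = 2415/256.

2415/256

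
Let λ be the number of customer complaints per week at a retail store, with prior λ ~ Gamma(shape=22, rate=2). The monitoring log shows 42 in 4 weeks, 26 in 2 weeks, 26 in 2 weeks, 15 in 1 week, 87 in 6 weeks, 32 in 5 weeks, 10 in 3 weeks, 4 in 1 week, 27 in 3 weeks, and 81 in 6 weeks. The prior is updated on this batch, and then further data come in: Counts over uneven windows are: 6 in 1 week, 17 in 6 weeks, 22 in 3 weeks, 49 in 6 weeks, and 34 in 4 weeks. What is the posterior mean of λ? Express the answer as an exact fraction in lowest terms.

100/11

Total count: 42 + 26 + 26 + 15 + 87 + 32 + 10 + 4 + 27 + 81 = 350.
Total exposure: 4 + 2 + 2 + 1 + 6 + 5 + 3 + 1 + 3 + 6 = 33 weeks.
After the first batch: Gamma(22 + 350, 2 + 33) = Gamma(372, 35).
Total count: 6 + 17 + 22 + 49 + 34 = 128.
Total exposure: 1 + 6 + 3 + 6 + 4 = 20 weeks.
After the second batch: Gamma(372 + 128, 35 + 20) = Gamma(500, 55).
Posterior mean = α'/β' = 500/55 = 100/11.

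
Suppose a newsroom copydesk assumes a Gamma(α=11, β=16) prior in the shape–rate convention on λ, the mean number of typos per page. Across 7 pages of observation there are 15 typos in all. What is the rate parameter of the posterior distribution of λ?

Total count 15 over total exposure 7 pages.
By Gamma–Poisson conjugacy, the posterior is Gamma(α + Σx, β + Σt) = Gamma(11 + 15, 16 + 7) = Gamma(26, 23).

23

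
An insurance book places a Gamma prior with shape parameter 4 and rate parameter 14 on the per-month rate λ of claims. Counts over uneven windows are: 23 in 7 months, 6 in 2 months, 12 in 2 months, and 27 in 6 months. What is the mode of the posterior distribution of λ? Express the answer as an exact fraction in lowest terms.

71/31

Total count: 23 + 6 + 12 + 27 = 68.
Total exposure: 7 + 2 + 2 + 6 = 17 months.
Conjugate update: add total count to the shape and total exposure to the rate, giving Gamma(72, 31).
Posterior mode = (α'−1)/β' = 71/31.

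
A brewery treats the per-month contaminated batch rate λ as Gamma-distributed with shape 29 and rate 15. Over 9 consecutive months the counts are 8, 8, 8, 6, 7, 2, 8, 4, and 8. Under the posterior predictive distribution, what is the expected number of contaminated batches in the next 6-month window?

22

Total count: 8 + 8 + 8 + 6 + 7 + 2 + 8 + 4 + 8 = 59.
Total exposure: 9 months.
Conjugate update: add total count to the shape and total exposure to the rate, giving Gamma(88, 24).
Predictive mean over a 6-month window = T·E[λ|data] = 6·88/24 = 22.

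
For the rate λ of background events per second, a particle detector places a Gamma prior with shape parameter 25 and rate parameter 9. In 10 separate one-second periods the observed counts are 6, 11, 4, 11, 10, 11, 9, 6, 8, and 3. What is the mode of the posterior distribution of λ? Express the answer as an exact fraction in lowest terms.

Total count: 6 + 11 + 4 + 11 + 10 + 11 + 9 + 6 + 8 + 3 = 79.
Total exposure: 10 seconds.
Conjugate update: add total count to the shape and total exposure to the rate, giving Gamma(104, 19).
Posterior mode = (α'−1)/β' = 103/19.

103/19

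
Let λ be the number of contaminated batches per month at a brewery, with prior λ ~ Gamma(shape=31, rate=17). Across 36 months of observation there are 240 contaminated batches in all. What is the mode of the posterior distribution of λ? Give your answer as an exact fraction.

Total count 240 over total exposure 36 months.
Conjugate update: add total count to the shape and total exposure to the rate, giving Gamma(271, 53).
Posterior mode = (α'−1)/β' = 270/53.

270/53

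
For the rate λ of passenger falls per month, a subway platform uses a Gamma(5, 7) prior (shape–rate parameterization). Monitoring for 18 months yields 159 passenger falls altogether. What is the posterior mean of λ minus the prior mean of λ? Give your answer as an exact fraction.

1023/175

Total count 159 over total exposure 18 months.
Posterior: α' = 5 + 159 = 164, β' = 7 + 18 = 25.
Posterior mean = 164/25 = 164/25; prior mean = 5/7 = 5/7. Difference = 164/25 − 5/7 = 1023/175.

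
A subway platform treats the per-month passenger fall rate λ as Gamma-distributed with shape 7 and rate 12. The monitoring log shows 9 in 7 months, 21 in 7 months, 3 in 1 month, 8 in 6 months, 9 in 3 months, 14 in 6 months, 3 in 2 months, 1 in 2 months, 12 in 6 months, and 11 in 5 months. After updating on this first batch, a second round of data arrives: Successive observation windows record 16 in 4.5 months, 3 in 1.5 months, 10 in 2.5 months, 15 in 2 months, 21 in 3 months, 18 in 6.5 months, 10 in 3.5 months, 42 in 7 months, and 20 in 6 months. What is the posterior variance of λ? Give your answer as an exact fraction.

92/3179

Total count: 9 + 21 + 3 + 8 + 9 + 14 + 3 + 1 + 12 + 11 = 91.
Total exposure: 7 + 7 + 1 + 6 + 3 + 6 + 2 + 2 + 6 + 5 = 45 months.
After the first batch: Gamma(7 + 91, 12 + 45) = Gamma(98, 57).
Total count: 16 + 3 + 10 + 15 + 21 + 18 + 10 + 42 + 20 = 155.
Total exposure: 4.5 + 1.5 + 2.5 + 2 + 3 + 6.5 + 3.5 + 7 + 6 = 36.5 months.
After the second batch: Gamma(98 + 155, 57 + 36.5) = Gamma(253, 187/2).
Posterior variance = α'/β'² = 253/(34969/4) = 92/3179.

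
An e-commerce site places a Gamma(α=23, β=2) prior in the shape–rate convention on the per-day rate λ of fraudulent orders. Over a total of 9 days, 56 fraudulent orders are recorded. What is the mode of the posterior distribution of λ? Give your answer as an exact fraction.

Total count 56 over total exposure 9 days.
Gamma(α, β) with Poisson data over total exposure Σt gives posterior Gamma(α+Σx, β+Σt) = Gamma(79, 11).
Posterior mode = (α'−1)/β' = 78/11.

78/11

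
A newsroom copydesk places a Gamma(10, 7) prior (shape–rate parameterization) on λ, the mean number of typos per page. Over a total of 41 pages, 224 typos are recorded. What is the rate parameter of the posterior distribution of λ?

Total count 224 over total exposure 41 pages.
Conjugate update: add total count to the shape and total exposure to the rate, giving Gamma(234, 48).

48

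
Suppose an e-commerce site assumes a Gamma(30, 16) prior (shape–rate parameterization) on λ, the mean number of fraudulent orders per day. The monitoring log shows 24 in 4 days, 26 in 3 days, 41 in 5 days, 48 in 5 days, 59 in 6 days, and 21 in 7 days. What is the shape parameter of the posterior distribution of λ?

Total count: 24 + 26 + 41 + 48 + 59 + 21 = 219.
Total exposure: 4 + 3 + 5 + 5 + 6 + 7 = 30 days.
By Gamma–Poisson conjugacy, the posterior is Gamma(α + Σx, β + Σt) = Gamma(30 + 219, 16 + 30) = Gamma(249, 46).

249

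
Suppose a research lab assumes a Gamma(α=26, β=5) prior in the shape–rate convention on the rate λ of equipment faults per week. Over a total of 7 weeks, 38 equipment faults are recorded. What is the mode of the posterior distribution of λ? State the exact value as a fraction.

21/4

Total count 38 over total exposure 7 weeks.
By Gamma–Poisson conjugacy, the posterior is Gamma(α + Σx, β + Σt) = Gamma(26 + 38, 5 + 7) = Gamma(64, 12).
Posterior mode = (α'−1)/β' = 63/12 = 21/4.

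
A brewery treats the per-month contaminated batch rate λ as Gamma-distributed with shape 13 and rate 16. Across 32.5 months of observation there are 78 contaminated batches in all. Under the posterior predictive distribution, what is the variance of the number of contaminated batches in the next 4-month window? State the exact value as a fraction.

Total count 78 over total exposure 32.5 months.
Posterior: α' = 13 + 78 = 91, β' = 16 + 32.5 = 97/2.
The posterior predictive for a window of length T is Negative Binomial with variance T·α'·(β'+T)/β'² = 4·91·(105/2)/(9409/4) = 76440/9409.

76440/9409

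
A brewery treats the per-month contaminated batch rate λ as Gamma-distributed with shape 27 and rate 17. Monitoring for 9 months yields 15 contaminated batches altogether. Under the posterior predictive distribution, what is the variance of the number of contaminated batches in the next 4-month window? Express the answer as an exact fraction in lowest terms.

1260/169

Total count 15 over total exposure 9 months.
Gamma(α, β) with Poisson data over total exposure Σt gives posterior Gamma(α+Σx, β+Σt) = Gamma(42, 26).
The posterior predictive for a window of length T is Negative Binomial with variance T·α'·(β'+T)/β'² = 4·42·30/676 = 1260/169.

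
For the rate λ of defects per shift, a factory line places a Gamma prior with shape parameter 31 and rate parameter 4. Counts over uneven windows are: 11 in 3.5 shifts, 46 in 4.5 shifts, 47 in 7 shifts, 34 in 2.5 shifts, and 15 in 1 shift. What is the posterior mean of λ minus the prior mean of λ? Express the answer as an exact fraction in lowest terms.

Total count: 11 + 46 + 47 + 34 + 15 = 153.
Total exposure: 3.5 + 4.5 + 7 + 2.5 + 1 = 18.5 shifts.
The Gamma prior is conjugate for the Poisson rate, so λ | data ~ Gamma(31+153, 4+18.5) = Gamma(184, 45/2).
Posterior mean = 184/(45/2) = 368/45; prior mean = 31/4 = 31/4. Difference = 368/45 − 31/4 = 77/180.

77/180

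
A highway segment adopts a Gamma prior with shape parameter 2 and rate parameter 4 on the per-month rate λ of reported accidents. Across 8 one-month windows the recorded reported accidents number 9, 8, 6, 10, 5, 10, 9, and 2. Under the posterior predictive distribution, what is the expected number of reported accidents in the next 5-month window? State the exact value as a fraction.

305/12

Total count: 9 + 8 + 6 + 10 + 5 + 10 + 9 + 2 = 59.
Total exposure: 8 months.
The Gamma prior is conjugate for the Poisson rate, so λ | data ~ Gamma(2+59, 4+8) = Gamma(61, 12).
Predictive mean over a 5-month window = T·E[λ|data] = 5·61/12 = 305/12.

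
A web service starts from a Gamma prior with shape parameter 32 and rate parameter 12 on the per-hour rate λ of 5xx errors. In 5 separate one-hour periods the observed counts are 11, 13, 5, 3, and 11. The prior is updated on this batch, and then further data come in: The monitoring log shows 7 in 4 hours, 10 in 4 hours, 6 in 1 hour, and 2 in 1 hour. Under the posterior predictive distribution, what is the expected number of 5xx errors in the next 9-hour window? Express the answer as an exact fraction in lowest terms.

100/3

Total count: 11 + 13 + 5 + 3 + 11 = 43.
Total exposure: 5 hours.
After the first batch: Gamma(32 + 43, 12 + 5) = Gamma(75, 17).
Total count: 7 + 10 + 6 + 2 = 25.
Total exposure: 4 + 4 + 1 + 1 = 10 hours.
After the second batch: Gamma(75 + 25, 17 + 10) = Gamma(100, 27).
Predictive mean over a 9-hour window = T·E[λ|data] = 9·100/27 = 100/3.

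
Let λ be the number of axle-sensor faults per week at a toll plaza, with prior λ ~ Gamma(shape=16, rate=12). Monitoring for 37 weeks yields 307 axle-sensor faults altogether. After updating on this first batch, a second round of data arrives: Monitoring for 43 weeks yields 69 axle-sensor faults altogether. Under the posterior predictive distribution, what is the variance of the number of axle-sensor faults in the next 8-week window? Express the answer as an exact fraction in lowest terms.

19600/529

Total count 307 over total exposure 37 weeks.
After the first batch: Gamma(16 + 307, 12 + 37) = Gamma(323, 49).
Total count 69 over total exposure 43 weeks.
After the second batch: Gamma(323 + 69, 49 + 43) = Gamma(392, 92).
The posterior predictive for a window of length T is Negative Binomial with variance T·α'·(β'+T)/β'² = 8·392·100/8464 = 19600/529.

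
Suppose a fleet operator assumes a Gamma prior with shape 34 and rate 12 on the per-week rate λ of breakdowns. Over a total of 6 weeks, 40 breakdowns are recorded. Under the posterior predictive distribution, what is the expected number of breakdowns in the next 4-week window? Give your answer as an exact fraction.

Total count 40 over total exposure 6 weeks.
By Gamma–Poisson conjugacy, the posterior is Gamma(α + Σx, β + Σt) = Gamma(34 + 40, 12 + 6) = Gamma(74, 18).
Predictive mean over a 4-week window = T·E[λ|data] = 4·74/18 = 148/9.

148/9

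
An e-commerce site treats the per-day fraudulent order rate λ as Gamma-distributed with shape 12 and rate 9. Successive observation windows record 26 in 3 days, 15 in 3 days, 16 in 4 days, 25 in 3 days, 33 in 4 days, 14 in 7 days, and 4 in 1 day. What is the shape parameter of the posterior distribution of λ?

145

Total count: 26 + 15 + 16 + 25 + 33 + 14 + 4 = 133.
Total exposure: 3 + 3 + 4 + 3 + 4 + 7 + 1 = 25 days.
Posterior: α' = 12 + 133 = 145, β' = 9 + 25 = 34.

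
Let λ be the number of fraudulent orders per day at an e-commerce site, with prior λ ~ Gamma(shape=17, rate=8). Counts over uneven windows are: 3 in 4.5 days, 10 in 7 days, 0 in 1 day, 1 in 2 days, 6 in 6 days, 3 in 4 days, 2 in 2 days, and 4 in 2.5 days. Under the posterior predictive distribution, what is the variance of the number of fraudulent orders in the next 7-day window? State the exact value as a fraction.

14168/1369

Total count: 3 + 10 + 0 + 1 + 6 + 3 + 2 + 4 = 29.
Total exposure: 4.5 + 7 + 1 + 2 + 6 + 4 + 2 + 2.5 = 29 days.
By Gamma–Poisson conjugacy, the posterior is Gamma(α + Σx, β + Σt) = Gamma(17 + 29, 8 + 29) = Gamma(46, 37).
The posterior predictive for a window of length T is Negative Binomial with variance T·α'·(β'+T)/β'² = 7·46·44/1369 = 14168/1369.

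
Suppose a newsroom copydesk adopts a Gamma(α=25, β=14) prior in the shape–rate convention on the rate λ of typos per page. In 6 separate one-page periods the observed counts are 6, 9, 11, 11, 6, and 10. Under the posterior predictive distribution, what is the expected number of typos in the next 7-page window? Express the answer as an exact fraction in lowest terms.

Total count: 6 + 9 + 11 + 11 + 6 + 10 = 53.
Total exposure: 6 pages.
Gamma(α, β) with Poisson data over total exposure Σt gives posterior Gamma(α+Σx, β+Σt) = Gamma(78, 20).
Predictive mean over a 7-page window = T·E[λ|data] = 7·78/20 = 273/10.

273/10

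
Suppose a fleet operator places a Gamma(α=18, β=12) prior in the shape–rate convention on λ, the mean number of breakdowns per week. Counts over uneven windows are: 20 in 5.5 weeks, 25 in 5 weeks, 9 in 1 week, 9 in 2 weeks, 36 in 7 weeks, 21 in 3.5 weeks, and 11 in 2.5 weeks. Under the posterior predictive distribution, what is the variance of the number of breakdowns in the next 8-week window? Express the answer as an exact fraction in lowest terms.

221712/5929

Total count: 20 + 25 + 9 + 9 + 36 + 21 + 11 = 131.
Total exposure: 5.5 + 5 + 1 + 2 + 7 + 3.5 + 2.5 = 26.5 weeks.
By Gamma–Poisson conjugacy, the posterior is Gamma(α + Σx, β + Σt) = Gamma(18 + 131, 12 + 26.5) = Gamma(149, 77/2).
The posterior predictive for a window of length T is Negative Binomial with variance T·α'·(β'+T)/β'² = 8·149·(93/2)/(5929/4) = 221712/5929.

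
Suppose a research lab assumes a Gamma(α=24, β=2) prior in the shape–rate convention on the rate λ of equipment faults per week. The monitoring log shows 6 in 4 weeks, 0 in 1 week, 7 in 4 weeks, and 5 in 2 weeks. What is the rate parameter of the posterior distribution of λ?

Total count: 6 + 0 + 7 + 5 = 18.
Total exposure: 4 + 1 + 4 + 2 = 11 weeks.
By Gamma–Poisson conjugacy, the posterior is Gamma(α + Σx, β + Σt) = Gamma(24 + 18, 2 + 11) = Gamma(42, 13).

13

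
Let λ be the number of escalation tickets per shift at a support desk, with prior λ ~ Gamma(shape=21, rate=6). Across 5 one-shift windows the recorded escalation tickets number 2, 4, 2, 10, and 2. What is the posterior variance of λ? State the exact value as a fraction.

41/121

Total count: 2 + 4 + 2 + 10 + 2 = 20.
Total exposure: 5 shifts.
Posterior: α' = 21 + 20 = 41, β' = 6 + 5 = 11.
Posterior variance = α'/β'² = 41/121.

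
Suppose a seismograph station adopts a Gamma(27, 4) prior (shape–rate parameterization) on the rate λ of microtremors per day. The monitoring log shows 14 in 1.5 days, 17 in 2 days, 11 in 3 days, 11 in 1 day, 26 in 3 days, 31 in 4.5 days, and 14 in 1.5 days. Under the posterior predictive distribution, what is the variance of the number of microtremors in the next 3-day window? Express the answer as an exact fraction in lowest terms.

Total count: 14 + 17 + 11 + 11 + 26 + 31 + 14 = 124.
Total exposure: 1.5 + 2 + 3 + 1 + 3 + 4.5 + 1.5 = 16.5 days.
Posterior: α' = 27 + 124 = 151, β' = 4 + 16.5 = 41/2.
The posterior predictive for a window of length T is Negative Binomial with variance T·α'·(β'+T)/β'² = 3·151·(47/2)/(1681/4) = 42582/1681.

42582/1681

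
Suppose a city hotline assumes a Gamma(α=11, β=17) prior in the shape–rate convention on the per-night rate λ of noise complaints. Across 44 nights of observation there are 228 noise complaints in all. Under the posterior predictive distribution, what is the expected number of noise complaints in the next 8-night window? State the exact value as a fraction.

Total count 228 over total exposure 44 nights.
The Gamma prior is conjugate for the Poisson rate, so λ | data ~ Gamma(11+228, 17+44) = Gamma(239, 61).
Predictive mean over an 8-night window = T·E[λ|data] = 8·239/61 = 1912/61.

1912/61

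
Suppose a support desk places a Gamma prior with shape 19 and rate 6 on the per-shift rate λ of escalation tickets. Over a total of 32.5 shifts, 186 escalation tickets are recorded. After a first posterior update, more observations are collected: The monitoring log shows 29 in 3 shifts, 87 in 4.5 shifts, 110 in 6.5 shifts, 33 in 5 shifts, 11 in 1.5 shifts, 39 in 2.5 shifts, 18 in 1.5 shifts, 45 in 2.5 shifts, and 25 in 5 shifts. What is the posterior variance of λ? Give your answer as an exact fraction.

Total count 186 over total exposure 32.5 shifts.
After the first batch: Gamma(19 + 186, 6 + 32.5) = Gamma(205, 77/2).
Total count: 29 + 87 + 110 + 33 + 11 + 39 + 18 + 45 + 25 = 397.
Total exposure: 3 + 4.5 + 6.5 + 5 + 1.5 + 2.5 + 1.5 + 2.5 + 5 = 32 shifts.
After the second batch: Gamma(205 + 397, 77/2 + 32) = Gamma(602, 141/2).
Posterior variance = α'/β'² = 602/(19881/4) = 2408/19881.

2408/19881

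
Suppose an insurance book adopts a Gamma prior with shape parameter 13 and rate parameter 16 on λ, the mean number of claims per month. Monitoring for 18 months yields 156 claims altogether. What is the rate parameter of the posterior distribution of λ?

34

Total count 156 over total exposure 18 months.
The Gamma prior is conjugate for the Poisson rate, so λ | data ~ Gamma(13+156, 16+18) = Gamma(169, 34).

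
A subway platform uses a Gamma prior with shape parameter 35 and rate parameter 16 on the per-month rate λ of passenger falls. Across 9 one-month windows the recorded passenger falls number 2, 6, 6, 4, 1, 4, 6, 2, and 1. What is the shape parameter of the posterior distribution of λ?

67

Total count: 2 + 6 + 6 + 4 + 1 + 4 + 6 + 2 + 1 = 32.
Total exposure: 9 months.
Gamma(α, β) with Poisson data over total exposure Σt gives posterior Gamma(α+Σx, β+Σt) = Gamma(67, 25).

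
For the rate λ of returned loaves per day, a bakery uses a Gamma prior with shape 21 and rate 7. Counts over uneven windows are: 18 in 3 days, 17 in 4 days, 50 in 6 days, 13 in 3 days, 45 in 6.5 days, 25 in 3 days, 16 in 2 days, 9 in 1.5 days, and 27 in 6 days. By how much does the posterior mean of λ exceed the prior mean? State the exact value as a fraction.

115/42

Total count: 18 + 17 + 50 + 13 + 45 + 25 + 16 + 9 + 27 = 220.
Total exposure: 3 + 4 + 6 + 3 + 6.5 + 3 + 2 + 1.5 + 6 = 35 days.
Gamma(α, β) with Poisson data over total exposure Σt gives posterior Gamma(α+Σx, β+Σt) = Gamma(241, 42).
Posterior mean = 241/42 = 241/42; prior mean = 21/7 = 3. Difference = 241/42 − 3 = 115/42.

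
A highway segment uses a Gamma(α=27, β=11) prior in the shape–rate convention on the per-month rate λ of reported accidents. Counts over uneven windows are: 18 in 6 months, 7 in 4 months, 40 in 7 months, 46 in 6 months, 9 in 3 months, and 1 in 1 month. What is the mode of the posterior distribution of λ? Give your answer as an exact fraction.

Total count: 18 + 7 + 40 + 46 + 9 + 1 = 121.
Total exposure: 6 + 4 + 7 + 6 + 3 + 1 = 27 months.
Conjugate update: add total count to the shape and total exposure to the rate, giving Gamma(148, 38).
Posterior mode = (α'−1)/β' = 147/38.

147/38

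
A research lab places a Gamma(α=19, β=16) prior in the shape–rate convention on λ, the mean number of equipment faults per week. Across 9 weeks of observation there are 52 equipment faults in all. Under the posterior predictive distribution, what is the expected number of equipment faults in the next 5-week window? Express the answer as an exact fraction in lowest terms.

Total count 52 over total exposure 9 weeks.
Conjugate update: add total count to the shape and total exposure to the rate, giving Gamma(71, 25).
Predictive mean over a 5-week window = T·E[λ|data] = 5·71/25 = 71/5.

71/5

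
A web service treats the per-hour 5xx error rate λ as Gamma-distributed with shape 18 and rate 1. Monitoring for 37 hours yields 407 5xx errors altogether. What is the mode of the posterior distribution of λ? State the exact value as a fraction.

212/19

Total count 407 over total exposure 37 hours.
Conjugate update: add total count to the shape and total exposure to the rate, giving Gamma(425, 38).
Posterior mode = (α'−1)/β' = 424/38 = 212/19.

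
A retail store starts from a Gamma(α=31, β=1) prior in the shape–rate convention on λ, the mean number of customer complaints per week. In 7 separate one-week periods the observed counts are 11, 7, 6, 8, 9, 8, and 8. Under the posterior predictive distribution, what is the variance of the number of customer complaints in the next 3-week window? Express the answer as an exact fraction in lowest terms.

Total count: 11 + 7 + 6 + 8 + 9 + 8 + 8 = 57.
Total exposure: 7 weeks.
By Gamma–Poisson conjugacy, the posterior is Gamma(α + Σx, β + Σt) = Gamma(31 + 57, 1 + 7) = Gamma(88, 8).
The posterior predictive for a window of length T is Negative Binomial with variance T·α'·(β'+T)/β'² = 3·88·11/64 = 363/8.

363/8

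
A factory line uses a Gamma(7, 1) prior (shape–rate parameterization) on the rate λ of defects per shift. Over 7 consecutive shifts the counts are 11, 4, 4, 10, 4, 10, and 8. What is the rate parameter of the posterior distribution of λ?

Total count: 11 + 4 + 4 + 10 + 4 + 10 + 8 = 51.
Total exposure: 7 shifts.
Posterior: α' = 7 + 51 = 58, β' = 1 + 7 = 8.

8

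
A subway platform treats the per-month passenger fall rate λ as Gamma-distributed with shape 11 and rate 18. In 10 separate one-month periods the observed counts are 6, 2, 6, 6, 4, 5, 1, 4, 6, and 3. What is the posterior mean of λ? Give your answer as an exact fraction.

27/14

Total count: 6 + 2 + 6 + 6 + 4 + 5 + 1 + 4 + 6 + 3 = 43.
Total exposure: 10 months.
Posterior: α' = 11 + 43 = 54, β' = 18 + 10 = 28.
Posterior mean = α'/β' = 54/28 = 27/14.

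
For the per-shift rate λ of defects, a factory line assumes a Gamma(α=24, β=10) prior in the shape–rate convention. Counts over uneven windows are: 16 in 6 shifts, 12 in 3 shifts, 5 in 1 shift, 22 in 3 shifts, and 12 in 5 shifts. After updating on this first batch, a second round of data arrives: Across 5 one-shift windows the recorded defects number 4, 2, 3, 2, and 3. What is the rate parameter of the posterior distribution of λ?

33

Total count: 16 + 12 + 5 + 22 + 12 = 67.
Total exposure: 6 + 3 + 1 + 3 + 5 = 18 shifts.
After the first batch: Gamma(24 + 67, 10 + 18) = Gamma(91, 28).
Total count: 4 + 2 + 3 + 2 + 3 = 14.
Total exposure: 5 shifts.
After the second batch: Gamma(91 + 14, 28 + 5) = Gamma(105, 33).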